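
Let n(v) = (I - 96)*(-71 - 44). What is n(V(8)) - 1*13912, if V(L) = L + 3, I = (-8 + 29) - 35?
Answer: -1262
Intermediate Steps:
I = -14 (I = 21 - 35 = -14)
V(L) = 3 + L
n(v) = 12650 (n(v) = (-14 - 96)*(-71 - 44) = -110*(-115) = 12650)
n(V(8)) - 1*13912 = 12650 - 1*13912 = 12650 - 13912 = -1262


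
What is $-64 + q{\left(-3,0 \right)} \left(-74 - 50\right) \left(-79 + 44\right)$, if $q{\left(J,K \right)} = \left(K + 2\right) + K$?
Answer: $8616$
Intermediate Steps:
$q{\left(J,K \right)} = 2 + 2 K$ ($q{\left(J,K \right)} = \left(2 + K\right) + K = 2 + 2 K$)
$-64 + q{\left(-3,0 \right)} \left(-74 - 50\right) \left(-79 + 44\right) = -64 + \left(2 + 2 \cdot 0\right) \left(-74 - 50\right) \left(-79 + 44\right) = -64 + \left(2 + 0\right) \left(\left(-124\right) \left(-35\right)\right) = -64 + 2 \cdot 4340 = -64 + 8680 = 8616$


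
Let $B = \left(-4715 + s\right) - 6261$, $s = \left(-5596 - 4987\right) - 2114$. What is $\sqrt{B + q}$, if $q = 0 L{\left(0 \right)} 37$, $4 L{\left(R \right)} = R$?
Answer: $i \sqrt{23673} \approx 153.86 i$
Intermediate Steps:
$s = -12697$ ($s = -10583 - 2114 = -12697$)
$L{\left(R \right)} = \frac{R}{4}$
$B = -23673$ ($B = \left(-4715 - 12697\right) - 6261 = -17412 - 6261 = -23673$)
$q = 0$ ($q = 0 \cdot \frac{1}{4} \cdot 0 \cdot 37 = 0 \cdot 0 \cdot 37 = 0 \cdot 37 = 0$)
$\sqrt{B + q} = \sqrt{-23673 + 0} = \sqrt{-23673} = i \sqrt{23673}$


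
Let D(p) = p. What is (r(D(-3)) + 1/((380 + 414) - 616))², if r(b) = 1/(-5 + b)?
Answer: 7225/506944 ≈ 0.014252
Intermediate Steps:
(r(D(-3)) + 1/((380 + 414) - 616))² = (1/(-5 - 3) + 1/((380 + 414) - 616))² = (1/(-8) + 1/(794 - 616))² = (-⅛ + 1/178)² = (-85/712)² = 7225/506944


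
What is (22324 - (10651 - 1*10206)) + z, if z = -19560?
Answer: 2319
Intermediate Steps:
(22324 - (10651 - 1*10206)) + z = (22324 - (10651 - 1*10206)) - 19560 = (22324 - (10651 - 10206)) - 19560 = (22324 - 1*445) - 19560 = (22324 - 445) - 19560 = 21879 - 19560 = 2319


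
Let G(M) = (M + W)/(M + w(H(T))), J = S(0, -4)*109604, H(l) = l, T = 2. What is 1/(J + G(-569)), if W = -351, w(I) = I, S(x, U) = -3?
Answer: -567/186435484 ≈ -3.0413e-6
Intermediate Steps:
J = -328812 (J = -3*109604 = -328812)
G(M) = (-351 + M)/(2 + M) (G(M) = (M - 351)/(M + 2) = (-351 + M)/(2 + M))
1/(J + G(-569)) = 1/(-328812 + (-351 - 569)/(2 - 569)) = 1/(-328812 - 920/(-567)) = 1/(-328812 - 1/567*(-920)) = 1/(-328812 + 920/567) = 1/(-186435484/567) = -567/186435484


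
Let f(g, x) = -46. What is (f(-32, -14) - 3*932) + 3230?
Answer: 388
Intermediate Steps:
(f(-32, -14) - 3*932) + 3230 = (-46 - 3*932) + 3230 = (-46 - 2796) + 3230 = -2842 + 3230 = 388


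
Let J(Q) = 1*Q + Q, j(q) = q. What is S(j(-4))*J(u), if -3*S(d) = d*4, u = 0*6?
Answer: 0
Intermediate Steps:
u = 0
S(d) = -4*d/3 (S(d) = -d*4/3 = -4*d/3)
J(Q) = 2*Q (J(Q) = Q + Q = 2*Q)
S(j(-4))*J(u) = (-4/3*(-4))*(2*0) = (16/3)*0 = 0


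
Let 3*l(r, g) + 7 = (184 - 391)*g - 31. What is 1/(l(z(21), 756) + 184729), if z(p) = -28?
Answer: 3/397657 ≈ 7.5442e-6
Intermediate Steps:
l(r, g) = -38/3 - 69*g (l(r, g) = -7/3 + ((184 - 391)*g - 31)/3 = -7/3 + (-207*g - 31)/3 = -7/3 + (-31 - 207*g)/3 = -7/3 + (-31/3 - 69*g) = -38/3 - 69*g)
1/(l(z(21), 756) + 184729) = 1/((-38/3 - 69*756) + 184729) = 1/((-38/3 - 52164) + 184729) = 1/(-156530/3 + 184729) = 1/(397657/3) = 3/397657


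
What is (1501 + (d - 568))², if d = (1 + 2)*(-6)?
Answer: 837225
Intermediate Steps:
d = -18 (d = 3*(-6) = -18)
(1501 + (d - 568))² = (1501 + (-18 - 568))² = (1501 - 586)² = 915² = 837225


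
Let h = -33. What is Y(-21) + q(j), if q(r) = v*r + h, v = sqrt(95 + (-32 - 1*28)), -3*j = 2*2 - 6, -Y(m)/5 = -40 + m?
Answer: 272 + 2*sqrt(35)/3 ≈ 275.94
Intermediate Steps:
Y(m) = 200 - 5*m (Y(m) = -5*(-40 + m) = 200 - 5*m)
j = 2/3 (j = -(2*2 - 6)/3 = -(4 - 6)/3 = -1/3*(-2) = 2/3 ≈ 0.66667)
v = sqrt(35) (v = sqrt(95 + (-32 - 28)) = sqrt(95 - 60) = sqrt(35) ≈ 5.9161)
q(r) = -33 + r*sqrt(35) (q(r) = sqrt(35)*r - 33 = r*sqrt(35) - 33 = -33 + r*sqrt(35))
Y(-21) + q(j) = (200 - 5*(-21)) + (-33 + 2*sqrt(35)/3) = (200 + 105) + (-33 + 2*sqrt(35)/3) = 305 + (-33 + 2*sqrt(35)/3) = 272 + 2*sqrt(35)/3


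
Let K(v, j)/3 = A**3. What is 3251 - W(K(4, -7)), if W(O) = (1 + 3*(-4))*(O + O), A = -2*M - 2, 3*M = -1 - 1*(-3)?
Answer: 7259/9 ≈ 806.56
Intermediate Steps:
M = 2/3 (M = (-1 - 1*(-3))/3 = (-1 + 3)/3 = (1/3)*2 = 2/3 ≈ 0.66667)
A = -10/3 (A = -2*2/3 - 2 = -4/3 - 2 = -10/3 ≈ -3.3333)
K(v, j) = -1000/9 (K(v, j) = 3*(-10/3)**3 = 3*(-1000/27) = -1000/9)
W(O) = -22*O (W(O) = (1 - 12)*(2*O) = -22*O)
3251 - W(K(4, -7)) = 3251 - (-22)*(-1000)/9 = 3251 - 1*22000/9 = 3251 - 22000/9 = 7259/9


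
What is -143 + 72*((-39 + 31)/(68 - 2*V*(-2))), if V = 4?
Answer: -1049/7 ≈ -149.86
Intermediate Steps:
-143 + 72*((-39 + 31)/(68 - 2*V*(-2))) = -143 + 72*((-39 + 31)/(68 - 2*4*(-2))) = -143 + 72*(-8/(68 - 8*(-2))) = -143 + 72*(-8/(68 + 16)) = -143 + 72*(-8/84) = -143 + 72*(-8*1/84) = -143 + 72*(-2/21) = -143 - 48/7 = -1049/7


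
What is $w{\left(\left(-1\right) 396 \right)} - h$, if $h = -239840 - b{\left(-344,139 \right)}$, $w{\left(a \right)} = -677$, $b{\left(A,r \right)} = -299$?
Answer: $238864$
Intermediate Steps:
$h = -239541$ ($h = -239840 - -299 = -239840 + 299 = -239541$)
$w{\left(\left(-1\right) 396 \right)} - h = -677 - -239541 = -677 + 239541 = 238864$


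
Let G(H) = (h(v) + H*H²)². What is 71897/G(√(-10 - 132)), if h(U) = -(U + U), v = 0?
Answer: -71897/2863288 ≈ -0.025110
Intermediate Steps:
h(U) = -2*U
G(H) = H⁶ (G(H) = (-2*0 + H*H²)² = (0 + H³)² = (H³)² = H⁶)
71897/G(√(-10 - 132)) = 71897/((√(-10 - 132))⁶) = 71897/((√(-142))⁶) = 71897/((I*√142)⁶) = 71897/(-2863288) = 71897*(-1/2863288) = -71897/2863288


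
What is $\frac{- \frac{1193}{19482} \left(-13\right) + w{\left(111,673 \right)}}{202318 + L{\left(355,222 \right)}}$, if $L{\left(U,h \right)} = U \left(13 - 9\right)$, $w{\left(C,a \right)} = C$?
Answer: $\frac{2178011}{3969223716} \approx 0.00054873$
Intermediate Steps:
$L{\left(U,h \right)} = 4 U$ ($L{\left(U,h \right)} = U 4 = 4 U$)
$\frac{- \frac{1193}{19482} \left(-13\right) + w{\left(111,673 \right)}}{202318 + L{\left(355,222 \right)}} = \frac{- \frac{1193}{19482} \left(-13\right) + 111}{202318 + 4 \cdot 355} = \frac{\left(-1193\right) \frac{1}{19482} \left(-13\right) + 111}{202318 + 1420} = \frac{\left(- \frac{1193}{19482}\right) \left(-13\right) + 111}{203738} = \left(\frac{15509}{19482} + 111\right) \frac{1}{203738} = \frac{2178011}{19482} \cdot \frac{1}{203738} = \frac{2178011}{3969223716}$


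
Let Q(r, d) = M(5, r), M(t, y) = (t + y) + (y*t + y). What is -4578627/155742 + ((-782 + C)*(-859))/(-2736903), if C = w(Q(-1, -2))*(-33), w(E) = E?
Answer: -4209015384943/142083582342 ≈ -29.624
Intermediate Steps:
M(t, y) = t + 2*y + t*y (M(t, y) = (t + y) + (t*y + y) = (t + y) + (y + t*y) = t + 2*y + t*y)
Q(r, d) = 5 + 7*r (Q(r, d) = 5 + 2*r + 5*r = 5 + 7*r)
C = 66 (C = (5 + 7*(-1))*(-33) = (5 - 7)*(-33) = -2*(-33) = 66)
-4578627/155742 + ((-782 + C)*(-859))/(-2736903) = -4578627/155742 + ((-782 + 66)*(-859))/(-2736903) = -4578627*1/155742 - 716*(-859)*(-1/2736903) = -1526209/51914 + 615044*(-1/2736903) = -1526209/51914 - 615044/2736903 = -4209015384943/142083582342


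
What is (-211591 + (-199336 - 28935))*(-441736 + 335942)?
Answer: 46534760428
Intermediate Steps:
(-211591 + (-199336 - 28935))*(-441736 + 335942) = (-211591 - 228271)*(-105794) = -439862*(-105794) = 46534760428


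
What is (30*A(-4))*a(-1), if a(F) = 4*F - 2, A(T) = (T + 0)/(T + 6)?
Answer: 360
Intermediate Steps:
A(T) = T/(6 + T)
a(F) = -2 + 4*F
(30*A(-4))*a(-1) = (30*(-4/(6 - 4)))*(-2 + 4*(-1)) = (30*(-4/2))*(-2 - 4) = (30*(-4*1/2))*(-6) = (30*(-2))*(-6) = -60*(-6) = 360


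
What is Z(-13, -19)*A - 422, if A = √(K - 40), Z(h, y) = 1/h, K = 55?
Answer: -422 - √15/13 ≈ -422.30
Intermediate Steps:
A = √15 (A = √(55 - 40) = √15 ≈ 3.8730)
Z(-13, -19)*A - 422 = √15/(-13) - 422 = -√15/13 - 422 = -422 - √15/13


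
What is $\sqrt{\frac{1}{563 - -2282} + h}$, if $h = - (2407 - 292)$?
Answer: $\frac{i \sqrt{17118860030}}{2845} \approx 45.989 i$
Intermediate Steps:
$h = -2115$ ($h = \left(-1\right) 2115 = -2115$)
$\sqrt{\frac{1}{563 - -2282} + h} = \sqrt{\frac{1}{563 - -2282} - 2115} = \sqrt{\frac{1}{563 + 2282} - 2115} = \sqrt{\frac{1}{2845} - 2115} = \sqrt{- \frac{6017174}{2845}} = \frac{i \sqrt{17118860030}}{2845}$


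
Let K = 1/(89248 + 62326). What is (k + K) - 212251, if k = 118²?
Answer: -30061216697/151574 ≈ -1.9833e+5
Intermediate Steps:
k = 13924
K = 1/151574 ≈ 6.5974e-6
(k + K) - 212251 = (13924 + 1/151574) - 212251 = 2110516377/151574 - 212251 = -30061216697/151574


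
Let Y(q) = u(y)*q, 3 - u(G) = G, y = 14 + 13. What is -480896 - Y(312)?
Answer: -473408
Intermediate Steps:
y = 27
u(G) = 3 - G
Y(q) = -24*q (Y(q) = (3 - 1*27)*q = (3 - 27)*q = -24*q)
-480896 - Y(312) = -480896 - (-24)*312 = -480896 - 1*(-7488) = -480896 + 7488 = -473408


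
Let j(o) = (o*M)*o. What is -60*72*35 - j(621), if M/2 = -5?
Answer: 3705210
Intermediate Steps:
M = -10 (M = 2*(-5) = -10)
j(o) = -10*o**2 (j(o) = (o*(-10))*o = (-10*o)*o = -10*o**2)
-60*72*35 - j(621) = -60*72*35 - (-10)*621**2 = -4320*35 - (-10)*385641 = -151200 - 1*(-3856410) = -151200 + 3856410 = 3705210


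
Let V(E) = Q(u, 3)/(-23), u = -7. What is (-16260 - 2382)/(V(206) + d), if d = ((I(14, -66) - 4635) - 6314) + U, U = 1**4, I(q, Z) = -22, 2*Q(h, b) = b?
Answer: 857532/504623 ≈ 1.6994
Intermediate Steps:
Q(h, b) = b/2
V(E) = -3/46 (V(E) = ((1/2)*3)/(-23) = (3/2)*(-1/23) = -3/46)
U = 1
d = -10970 (d = ((-22 - 4635) - 6314) + 1 = (-4657 - 6314) + 1 = -10971 + 1 = -10970)
(-16260 - 2382)/(V(206) + d) = (-16260 - 2382)/(-3/46 - 10970) = -18642/(-504623/46) = -18642*(-46/504623) = 857532/504623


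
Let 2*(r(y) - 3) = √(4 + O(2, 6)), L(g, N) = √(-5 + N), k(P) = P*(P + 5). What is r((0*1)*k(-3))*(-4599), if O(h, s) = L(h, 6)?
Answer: -13797 - 4599*√5/2 ≈ -18939.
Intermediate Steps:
k(P) = P*(5 + P)
O(h, s) = 1 (O(h, s) = √(-5 + 6) = √1 = 1)
r(y) = 3 + √5/2 (r(y) = 3 + √(4 + 1)/2 = 3 + √5/2)
r((0*1)*k(-3))*(-4599) = (3 + √5/2)*(-4599) = -13797 - 4599*√5/2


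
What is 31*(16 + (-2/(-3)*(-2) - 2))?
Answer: 1178/3 ≈ 392.67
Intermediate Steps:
31*(16 + (-2/(-3)*(-2) - 2)) = 31*(16 + (-2*(-⅓)*(-2) - 2)) = 31*(16 + ((⅔)*(-2) - 2)) = 31*(16 + (-4/3 - 2)) = 31*(16 - 10/3) = 31*(38/3) = 1178/3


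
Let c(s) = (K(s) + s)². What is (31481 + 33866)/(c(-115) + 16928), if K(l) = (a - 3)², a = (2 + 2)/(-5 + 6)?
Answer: 65347/29924 ≈ 2.1838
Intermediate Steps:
a = 4 (a = 4/1 = 4*1 = 4)
K(l) = 1 (K(l) = (4 - 3)² = 1² = 1)
c(s) = (1 + s)²
(31481 + 33866)/(c(-115) + 16928) = (31481 + 33866)/((1 - 115)² + 16928) = 65347/((-114)² + 16928) = 65347/(12996 + 16928) = 65347/29924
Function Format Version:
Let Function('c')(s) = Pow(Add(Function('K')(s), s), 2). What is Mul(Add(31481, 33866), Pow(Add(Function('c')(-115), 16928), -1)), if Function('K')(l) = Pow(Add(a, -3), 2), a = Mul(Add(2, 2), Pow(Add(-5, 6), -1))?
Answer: Rational(65347, 29924) ≈ 2.1838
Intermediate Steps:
a = 4 (a = Mul(4, Pow(1, -1)) = Mul(4, 1) = 4)
Function('K')(l) = 1 (Function('K')(l) = Pow(Add(4, -3), 2) = Pow(1, 2) = 1)
Function('c')(s) = Pow(Add(1, s), 2)
Mul(Add(31481, 33866), Pow(Add(Function('c')(-115), 16928), -1)) = Mul(Add(31481, 33866), Pow(Add(Pow(Add(1, -115), 2), 16928), -1)) = Mul(65347, Pow(Add(Pow(-114, 2), 16928), -1)) = Mul(65347, Pow(Add(12996, 16928), -1)) = Mul(65347, Pow(29924, -1)) = Mul(65347, Rational(1, 29924)) = Rational(65347, 29924)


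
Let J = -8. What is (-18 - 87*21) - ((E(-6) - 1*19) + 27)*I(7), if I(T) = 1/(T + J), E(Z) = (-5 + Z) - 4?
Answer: -1852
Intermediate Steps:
E(Z) = -9 + Z
I(T) = 1/(-8 + T) (I(T) = 1/(T - 8) = 1/(-8 + T))
(-18 - 87*21) - ((E(-6) - 1*19) + 27)*I(7) = (-18 - 87*21) - (((-9 - 6) - 1*19) + 27)/(-8 + 7) = (-18 - 1827) - ((-15 - 19) + 27)/(-1) = -1845 - (-34 + 27)*(-1) = -1845 - (-7)*(-1) = -1845 - 1*7 = -1845 - 7 = -1852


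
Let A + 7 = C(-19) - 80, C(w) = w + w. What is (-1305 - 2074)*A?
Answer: 422375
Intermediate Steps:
C(w) = 2*w
A = -125 (A = -7 + (2*(-19) - 80) = -7 + (-38 - 80) = -7 - 118 = -125)
(-1305 - 2074)*A = (-1305 - 2074)*(-125) = -3379*(-125) = 422375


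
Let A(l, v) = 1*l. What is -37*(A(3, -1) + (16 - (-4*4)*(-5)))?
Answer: 2257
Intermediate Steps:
A(l, v) = l
-37*(A(3, -1) + (16 - (-4*4)*(-5))) = -37*(3 + (16 - (-4*4)*(-5))) = -37*(3 + (16 - (-16)*(-5))) = -37*(3 + (16 - 1*80)) = -37*(3 + (16 - 80)) = -37*(3 - 64) = -37*(-61) = 2257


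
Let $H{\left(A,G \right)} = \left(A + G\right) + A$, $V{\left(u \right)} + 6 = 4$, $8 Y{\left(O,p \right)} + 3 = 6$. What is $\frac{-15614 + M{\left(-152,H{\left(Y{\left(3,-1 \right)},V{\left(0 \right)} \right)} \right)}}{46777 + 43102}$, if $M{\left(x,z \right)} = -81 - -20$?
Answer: $- \frac{15675}{89879} \approx -0.1744$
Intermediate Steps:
$Y{\left(O,p \right)} = \frac{3}{8}$ ($Y{\left(O,p \right)} = - \frac{3}{8} + \frac{1}{8} \cdot 6 = - \frac{3}{8} + \frac{3}{4} = \frac{3}{8}$)
$V{\left(u \right)} = -2$ ($V{\left(u \right)} = -6 + 4 = -2$)
$H{\left(A,G \right)} = G + 2 A$
$M{\left(x,z \right)} = -61$ ($M{\left(x,z \right)} = -81 + 20 = -61$)
$\frac{-15614 + M{\left(-152,H{\left(Y{\left(3,-1 \right)},V{\left(0 \right)} \right)} \right)}}{46777 + 43102} = \frac{-15614 - 61}{46777 + 43102} = - \frac{15675}{89879}$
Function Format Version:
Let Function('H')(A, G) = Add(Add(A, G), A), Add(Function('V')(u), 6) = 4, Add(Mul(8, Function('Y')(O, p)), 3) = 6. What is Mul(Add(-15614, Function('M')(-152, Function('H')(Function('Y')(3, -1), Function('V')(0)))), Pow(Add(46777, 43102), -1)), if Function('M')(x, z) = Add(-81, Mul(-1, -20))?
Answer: Rational(-15675, 89879) ≈ -0.17440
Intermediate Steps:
Function('Y')(O, p) = Rational(3, 8) (Function('Y')(O, p) = Add(Rational(-3, 8), Mul(Rational(1, 8), 6)) = Add(Rational(-3, 8), Rational(3, 4)) = Rational(3, 8))
Function('V')(u) = -2 (Function('V')(u) = Add(-6, 4) = -2)
Function('H')(A, G) = Add(G, Mul(2, A))
Function('M')(x, z) = -61 (Function('M')(x, z) = Add(-81, 20) = -61)
Mul(Add(-15614, Function('M')(-152, Function('H')(Function('Y')(3, -1), Function('V')(0)))), Pow(Add(46777, 43102), -1)) = Mul(Add(-15614, -61), Pow(Add(46777, 43102), -1)) = Mul(-15675, Pow(89879, -1)) = Mul(-15675, Rational(1, 89879)) = Rational(-15675, 89879)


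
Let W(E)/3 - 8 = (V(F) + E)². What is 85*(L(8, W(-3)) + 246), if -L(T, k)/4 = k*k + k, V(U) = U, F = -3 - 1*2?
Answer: -15915570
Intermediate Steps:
F = -5 (F = -3 - 2 = -5)
W(E) = 24 + 3*(-5 + E)²
L(T, k) = -4*k - 4*k² (L(T, k) = -4*(k*k + k) = -4*(k² + k) = -4*(k + k²) = -4*k - 4*k²)
85*(L(8, W(-3)) + 246) = 85*(-4*(24 + 3*(-5 - 3)²)*(1 + (24 + 3*(-5 - 3)²)) + 246) = 85*(-4*(24 + 3*(-8)²)*(1 + (24 + 3*(-8)²)) + 246) = 85*(-4*(24 + 3*64)*(1 + (24 + 3*64)) + 246) = 85*(-4*(24 + 192)*(1 + (24 + 192)) + 246) = 85*(-4*216*(1 + 216) + 246) = 85*(-4*216*217 + 246) = 85*(-187488 + 246) = 85*(-187242) = -15915570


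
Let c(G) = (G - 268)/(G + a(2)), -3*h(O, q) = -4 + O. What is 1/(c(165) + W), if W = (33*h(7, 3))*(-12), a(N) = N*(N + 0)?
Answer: 169/66821 ≈ 0.0025291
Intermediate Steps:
h(O, q) = 4/3 - O/3 (h(O, q) = -(-4 + O)/3 = 4/3 - O/3)
a(N) = N**2 (a(N) = N*N = N**2)
c(G) = (-268 + G)/(4 + G) (c(G) = (G - 268)/(G + 2**2) = (-268 + G)/(G + 4) = (-268 + G)/(4 + G))
W = 396 (W = (33*(4/3 - 1/3*7))*(-12) = (33*(4/3 - 7/3))*(-12) = (33*(-1))*(-12) = -33*(-12) = 396)
1/(c(165) + W) = 1/((-268 + 165)/(4 + 165) + 396) = 1/(-103/169 + 396) = 1/(66821/169) = 169/66821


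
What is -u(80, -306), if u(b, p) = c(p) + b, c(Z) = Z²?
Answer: -93716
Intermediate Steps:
u(b, p) = b + p² (u(b, p) = p² + b = b + p²)
-u(80, -306) = -(80 + (-306)²) = -(80 + 93636) = -1*93716 = -93716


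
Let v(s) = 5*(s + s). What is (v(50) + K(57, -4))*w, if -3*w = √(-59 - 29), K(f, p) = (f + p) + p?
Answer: -366*I*√22 ≈ -1716.7*I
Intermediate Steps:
v(s) = 10*s (v(s) = 5*(2*s) = 10*s)
K(f, p) = f + 2*p
w = -2*I*√22/3 (w = -√(-59 - 29)/3 = -2*I*√22/3 ≈ -3.1269*I)
(v(50) + K(57, -4))*w = (10*50 + (57 + 2*(-4)))*(-2*I*√22/3) = (500 + (57 - 8))*(-2*I*√22/3) = (500 + 49)*(-2*I*√22/3) = 549*(-2*I*√22/3) = -366*I*√22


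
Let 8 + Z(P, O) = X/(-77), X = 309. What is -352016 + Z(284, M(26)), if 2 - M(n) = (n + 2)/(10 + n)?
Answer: -27106157/77 ≈ -3.5203e+5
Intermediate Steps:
M(n) = 2 - (2 + n)/(10 + n) (M(n) = 2 - (n + 2)/(10 + n) = 2 - (2 + n)/(10 + n))
Z(P, O) = -925/77 (Z(P, O) = -8 + 309/(-77) = -8 + 309*(-1/77) = -8 - 309/77 = -925/77)
-352016 + Z(284, M(26)) = -352016 - 925/77 = -27106157/77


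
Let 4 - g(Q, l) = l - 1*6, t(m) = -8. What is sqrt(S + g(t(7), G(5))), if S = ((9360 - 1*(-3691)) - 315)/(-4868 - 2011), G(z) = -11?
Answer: sqrt(906122517)/6879 ≈ 4.3759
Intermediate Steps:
g(Q, l) = 10 - l (g(Q, l) = 4 - (l - 1*6) = 4 - (l - 6) = 4 - (-6 + l) = 4 + (6 - l) = 10 - l)
S = -12736/6879 (S = ((9360 + 3691) - 315)/(-6879) = (13051 - 315)*(-1/6879) = 12736*(-1/6879) = -12736/6879 ≈ -1.8514)
sqrt(S + g(t(7), G(5))) = sqrt(-12736/6879 + (10 - 1*(-11))) = sqrt(-12736/6879 + (10 + 11)) = sqrt(-12736/6879 + 21) = sqrt(131723/6879) = sqrt(906122517)/6879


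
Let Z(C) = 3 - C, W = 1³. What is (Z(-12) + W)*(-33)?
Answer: -528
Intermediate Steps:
W = 1
(Z(-12) + W)*(-33) = ((3 - 1*(-12)) + 1)*(-33) = ((3 + 12) + 1)*(-33) = (15 + 1)*(-33) = 16*(-33) = -528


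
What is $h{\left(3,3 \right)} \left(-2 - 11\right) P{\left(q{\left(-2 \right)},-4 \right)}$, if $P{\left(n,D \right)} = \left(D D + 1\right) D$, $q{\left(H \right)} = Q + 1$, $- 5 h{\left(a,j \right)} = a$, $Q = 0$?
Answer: $- \frac{2652}{5} \approx -530.4$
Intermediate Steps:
$h{\left(a,j \right)} = - \frac{a}{5}$
$q{\left(H \right)} = 1$ ($q{\left(H \right)} = 0 + 1 = 1$)
$P{\left(n,D \right)} = D \left(1 + D^{2}\right)$ ($P{\left(n,D \right)} = \left(D^{2} + 1\right) D = \left(1 + D^{2}\right) D = D \left(1 + D^{2}\right)$)
$h{\left(3,3 \right)} \left(-2 - 11\right) P{\left(q{\left(-2 \right)},-4 \right)} = \left(- \frac{1}{5}\right) 3 \left(-2 - 11\right) \left(-4 + \left(-4\right)^{3}\right) = - \frac{3 \left(-2 - 11\right)}{5} \left(-4 - 64\right) = \left(- \frac{3}{5}\right) \left(-13\right) \left(-68\right) = \frac{39}{5} \left(-68\right) = - \frac{2652}{5}$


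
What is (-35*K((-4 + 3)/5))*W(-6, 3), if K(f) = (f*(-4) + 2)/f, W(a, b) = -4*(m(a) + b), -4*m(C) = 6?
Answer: -2940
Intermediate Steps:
m(C) = -3/2 (m(C) = -¼*6 = -3/2)
W(a, b) = 6 - 4*b (W(a, b) = -4*(-3/2 + b) = 6 - 4*b)
K(f) = (2 - 4*f)/f (K(f) = (-4*f + 2)/f = (2 - 4*f)/f)
(-35*K((-4 + 3)/5))*W(-6, 3) = (-35*(-4 + 2/(((-4 + 3)/5))))*(6 - 4*3) = (-35*(-4 + 2/((-1*⅕))))*(6 - 12) = -35*(-4 + 2/(-⅕))*(-6) = -35*(-4 + 2*(-5))*(-6) = -35*(-4 - 10)*(-6) = -35*(-14)*(-6) = 490*(-6) = -2940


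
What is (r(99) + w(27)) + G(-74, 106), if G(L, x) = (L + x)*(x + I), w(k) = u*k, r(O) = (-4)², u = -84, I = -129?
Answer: -2988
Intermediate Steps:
r(O) = 16
w(k) = -84*k
G(L, x) = (-129 + x)*(L + x) (G(L, x) = (L + x)*(x - 129) = (L + x)*(-129 + x) = (-129 + x)*(L + x))
(r(99) + w(27)) + G(-74, 106) = (16 - 84*27) + (106² - 129*(-74) - 129*106 - 74*106) = (16 - 2268) + (11236 + 9546 - 13674 - 7844) = -2252 - 736 = -2988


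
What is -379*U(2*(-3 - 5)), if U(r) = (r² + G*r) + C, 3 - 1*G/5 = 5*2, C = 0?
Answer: -309264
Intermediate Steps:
G = -35 (G = 15 - 25*2 = 15 - 5*10 = 15 - 50 = -35)
U(r) = r² - 35*r (U(r) = (r² - 35*r) + 0 = r² - 35*r)
-379*U(2*(-3 - 5)) = -379*2*(-3 - 5)*(-35 + 2*(-3 - 5)) = -379*2*(-8)*(-35 + 2*(-8)) = -(-6064)*(-35 - 16) = -(-6064)*(-51) = -379*816 = -309264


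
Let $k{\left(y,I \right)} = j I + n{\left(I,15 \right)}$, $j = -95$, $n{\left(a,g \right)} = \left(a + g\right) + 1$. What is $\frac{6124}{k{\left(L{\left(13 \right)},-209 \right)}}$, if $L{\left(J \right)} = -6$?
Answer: $\frac{3062}{9831} \approx 0.31146$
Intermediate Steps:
$n{\left(a,g \right)} = 1 + a + g$
$k{\left(y,I \right)} = 16 - 94 I$ ($k{\left(y,I \right)} = - 95 I + \left(1 + I + 15\right) = - 95 I + \left(16 + I\right) = 16 - 94 I$)
$\frac{6124}{k{\left(L{\left(13 \right)},-209 \right)}} = \frac{6124}{16 - -19646} = \frac{6124}{16 + 19646} = \frac{6124}{19662} = 6124 \cdot \frac{1}{19662} = \frac{3062}{9831}$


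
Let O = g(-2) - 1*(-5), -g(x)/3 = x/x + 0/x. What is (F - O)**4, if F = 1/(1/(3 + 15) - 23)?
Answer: 507422576896/29093783761 ≈ 17.441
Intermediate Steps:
g(x) = -3 (g(x) = -3*(x/x + 0/x) = -3*(1 + 0) = -3*1 = -3)
O = 2 (O = -3 - 1*(-5) = -3 + 5 = 2)
F = -18/413 (F = 1/(1/18 - 23) = 1/(-413/18) = -18/413 ≈ -0.043584)
(F - O)**4 = (-18/413 - 1*2)**4 = (-18/413 - 2)**4 = (-844/413)**4 = 507422576896/29093783761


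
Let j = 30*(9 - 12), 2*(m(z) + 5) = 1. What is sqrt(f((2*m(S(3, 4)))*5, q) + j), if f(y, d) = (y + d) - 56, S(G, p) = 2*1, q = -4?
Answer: I*sqrt(195) ≈ 13.964*I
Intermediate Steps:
S(G, p) = 2
m(z) = -9/2 (m(z) = -5 + (1/2)*1 = -5 + 1/2 = -9/2)
f(y, d) = -56 + d + y (f(y, d) = (d + y) - 56 = -56 + d + y)
j = -90 (j = 30*(-3) = -90)
sqrt(f((2*m(S(3, 4)))*5, q) + j) = sqrt((-56 - 4 + (2*(-9/2))*5) - 90) = sqrt((-56 - 4 - 9*5) - 90) = sqrt((-56 - 4 - 45) - 90) = sqrt(-105 - 90) = sqrt(-195) = I*sqrt(195)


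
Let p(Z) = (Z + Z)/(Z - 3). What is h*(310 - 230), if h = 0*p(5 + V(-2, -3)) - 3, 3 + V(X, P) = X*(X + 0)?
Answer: -240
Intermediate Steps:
V(X, P) = -3 + X² (V(X, P) = -3 + X*(X + 0) = -3 + X*X = -3 + X²)
p(Z) = 2*Z/(-3 + Z) (p(Z) = (2*Z)/(-3 + Z) = 2*Z/(-3 + Z))
h = -3 (h = 0*(2*(5 + (-3 + (-2)²))/(-3 + (5 + (-3 + (-2)²)))) - 3 = 0*(2*(5 + (-3 + 4))/(-3 + (5 + (-3 + 4)))) - 3 = 0*(2*(5 + 1)/(-3 + (5 + 1))) - 3 = 0*(2*6/(-3 + 6)) - 3 = 0*(2*6/3) - 3 = 0*(2*6*(⅓)) - 3 = 0*4 - 3 = 0 - 3 = -3)
h*(310 - 230) = -3*(310 - 230) = -3*80 = -240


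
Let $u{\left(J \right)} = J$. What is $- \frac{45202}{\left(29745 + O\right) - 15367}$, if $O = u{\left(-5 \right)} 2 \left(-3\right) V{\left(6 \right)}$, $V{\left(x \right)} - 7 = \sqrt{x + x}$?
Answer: $- \frac{82425847}{26599868} + \frac{339015 \sqrt{3}}{26599868} \approx -3.0767$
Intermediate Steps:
$V{\left(x \right)} = 7 + \sqrt{2} \sqrt{x}$ ($V{\left(x \right)} = 7 + \sqrt{x + x} = 7 + \sqrt{2 x} = 7 + \sqrt{2} \sqrt{x}$)
$O = 210 + 60 \sqrt{3}$ ($O = - 5 \cdot 2 \left(-3\right) \left(7 + \sqrt{2} \sqrt{6}\right) = - 5 \left(- 6 \left(7 + 2 \sqrt{3}\right)\right) = - 5 \left(-42 - 12 \sqrt{3}\right) = 210 + 60 \sqrt{3} \approx 313.92$)
$- \frac{45202}{\left(29745 + O\right) - 15367} = - \frac{45202}{\left(29745 + \left(210 + 60 \sqrt{3}\right)\right) - 15367} = - \frac{45202}{\left(29955 + 60 \sqrt{3}\right) - 15367} = - \frac{45202}{14588 + 60 \sqrt{3}}$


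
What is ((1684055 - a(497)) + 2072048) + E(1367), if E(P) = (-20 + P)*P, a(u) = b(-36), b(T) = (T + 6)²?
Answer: 5596552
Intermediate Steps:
b(T) = (6 + T)²
a(u) = 900 (a(u) = (6 - 36)² = (-30)² = 900)
E(P) = P*(-20 + P)
((1684055 - a(497)) + 2072048) + E(1367) = ((1684055 - 1*900) + 2072048) + 1367*(-20 + 1367) = ((1684055 - 900) + 2072048) + 1367*1347 = (1683155 + 2072048) + 1841349 = 3755203 + 1841349 = 5596552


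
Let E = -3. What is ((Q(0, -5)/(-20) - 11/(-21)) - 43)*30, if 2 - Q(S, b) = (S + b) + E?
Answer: -9025/7 ≈ -1289.3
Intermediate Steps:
Q(S, b) = 5 - S - b (Q(S, b) = 2 - ((S + b) - 3) = 2 - (-3 + S + b) = 2 + (3 - S - b) = 5 - S - b)
((Q(0, -5)/(-20) - 11/(-21)) - 43)*30 = (((5 - 1*0 - 1*(-5))/(-20) - 11/(-21)) - 43)*30 = (((5 + 0 + 5)*(-1/20) - 11*(-1/21)) - 43)*30 = ((10*(-1/20) + 11/21) - 43)*30 = ((-½ + 11/21) - 43)*30 = (1/42 - 43)*30 = -1805/42*30 = -9025/7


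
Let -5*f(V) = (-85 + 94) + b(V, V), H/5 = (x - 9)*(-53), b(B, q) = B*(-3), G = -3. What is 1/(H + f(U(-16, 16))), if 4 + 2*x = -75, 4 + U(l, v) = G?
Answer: 2/25693 ≈ 7.7842e-5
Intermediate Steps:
b(B, q) = -3*B
U(l, v) = -7 (U(l, v) = -4 - 3 = -7)
x = -79/2 (x = -2 + (½)*(-75) = -2 - 75/2 = -79/2 ≈ -39.500)
H = 25705/2 (H = 5*((-79/2 - 9)*(-53)) = 5*(-97/2*(-53)) = 5*(5141/2) = 25705/2 ≈ 12853.)
f(V) = -9/5 + 3*V/5 (f(V) = -((-85 + 94) - 3*V)/5 = -(9 - 3*V)/5 = -9/5 + 3*V/5)
1/(H + f(U(-16, 16))) = 1/(25705/2 + (-9/5 + (⅗)*(-7))) = 1/(25705/2 + (-9/5 - 21/5)) = 1/(25705/2 - 6) = 1/(25693/2) = 2/25693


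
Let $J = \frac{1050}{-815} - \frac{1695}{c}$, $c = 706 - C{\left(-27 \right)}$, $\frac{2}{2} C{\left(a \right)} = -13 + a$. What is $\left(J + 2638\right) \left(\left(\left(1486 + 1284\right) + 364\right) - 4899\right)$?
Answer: $- \frac{565404651935}{121598} \approx -4.6498 \cdot 10^{6}$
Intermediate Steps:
$C{\left(a \right)} = -13 + a$
$c = 746$ ($c = 706 - \left(-13 - 27\right) = 706 - -40 = 706 + 40 = 746$)
$J = - \frac{432945}{121598}$ ($J = \frac{1050}{-815} - \frac{1695}{746} = 1050 \left(- \frac{1}{815}\right) - \frac{1695}{746} = - \frac{210}{163} - \frac{1695}{746} = - \frac{432945}{121598} \approx -3.5605$)
$\left(J + 2638\right) \left(\left(\left(1486 + 1284\right) + 364\right) - 4899\right) = \left(- \frac{432945}{121598} + 2638\right) \left(\left(\left(1486 + 1284\right) + 364\right) - 4899\right) = \frac{320342579 \left(\left(2770 + 364\right) - 4899\right)}{121598} = \frac{320342579 \left(3134 - 4899\right)}{121598} = \frac{320342579}{121598} \left(-1765\right) = - \frac{565404651935}{121598}$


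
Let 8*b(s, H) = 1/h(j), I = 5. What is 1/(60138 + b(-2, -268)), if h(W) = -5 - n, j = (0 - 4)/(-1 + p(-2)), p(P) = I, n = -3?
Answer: 16/962207 ≈ 1.6628e-5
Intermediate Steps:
p(P) = 5
j = -1 (j = (0 - 4)/(-1 + 5) = -4/4 = -4*1/4 = -1)
h(W) = -2 (h(W) = -5 - 1*(-3) = -5 + 3 = -2)
b(s, H) = -1/16 (b(s, H) = (1/8)/(-2) = (1/8)*(-1/2) = -1/16)
1/(60138 + b(-2, -268)) = 1/(60138 - 1/16) = 1/(962207/16) = 16/962207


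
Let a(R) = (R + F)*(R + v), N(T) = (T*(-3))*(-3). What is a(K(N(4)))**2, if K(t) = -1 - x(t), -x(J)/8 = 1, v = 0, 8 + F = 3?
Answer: 196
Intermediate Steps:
F = -5 (F = -8 + 3 = -5)
x(J) = -8 (x(J) = -8*1 = -8)
N(T) = 9*T (N(T) = -3*T*(-3) = 9*T)
K(t) = 7 (K(t) = -1 - 1*(-8) = -1 + 8 = 7)
a(R) = R*(-5 + R) (a(R) = (R - 5)*(R + 0) = (-5 + R)*R = R*(-5 + R))
a(K(N(4)))**2 = (7*(-5 + 7))**2 = (7*2)**2 = 14**2 = 196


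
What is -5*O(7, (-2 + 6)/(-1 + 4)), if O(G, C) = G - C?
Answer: -85/3 ≈ -28.333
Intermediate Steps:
-5*O(7, (-2 + 6)/(-1 + 4)) = -5*(7 - (-2 + 6)/(-1 + 4)) = -5*(7 - 4/3) = -5*17/3 = -85/3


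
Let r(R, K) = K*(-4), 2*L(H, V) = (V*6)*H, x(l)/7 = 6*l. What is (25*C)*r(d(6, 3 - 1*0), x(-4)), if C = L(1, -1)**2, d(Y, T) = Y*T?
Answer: 151200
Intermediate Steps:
x(l) = 42*l (x(l) = 7*(6*l) = 42*l)
d(Y, T) = T*Y
L(H, V) = 3*H*V (L(H, V) = ((V*6)*H)/2 = ((6*V)*H)/2 = (6*H*V)/2 = 3*H*V)
r(R, K) = -4*K
C = 9 (C = (3*1*(-1))**2 = (-3)**2 = 9)
(25*C)*r(d(6, 3 - 1*0), x(-4)) = (25*9)*(-168*(-4)) = 225*(-4*(-168)) = 225*672 = 151200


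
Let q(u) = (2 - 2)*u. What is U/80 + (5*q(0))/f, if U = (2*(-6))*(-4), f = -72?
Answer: ⅗ ≈ 0.60000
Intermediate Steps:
q(u) = 0 (q(u) = 0*u = 0)
U = 48 (U = -12*(-4) = 48)
U/80 + (5*q(0))/f = 48/80 + (5*0)/(-72) = 48*(1/80) + 0*(-1/72) = ⅗ + 0 = ⅗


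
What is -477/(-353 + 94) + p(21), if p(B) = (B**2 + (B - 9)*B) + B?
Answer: 185403/259 ≈ 715.84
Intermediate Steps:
p(B) = B + B**2 + B*(-9 + B) (p(B) = (B**2 + (-9 + B)*B) + B = (B**2 + B*(-9 + B)) + B = B + B**2 + B*(-9 + B))
-477/(-353 + 94) + p(21) = -477/(-353 + 94) + 2*21*(-4 + 21) = -477/(-259) + 2*21*17 = -1/259*(-477) + 714 = 477/259 + 714 = 185403/259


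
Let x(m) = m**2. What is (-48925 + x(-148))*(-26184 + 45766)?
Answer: -529125222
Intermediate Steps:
(-48925 + x(-148))*(-26184 + 45766) = (-48925 + (-148)**2)*(-26184 + 45766) = (-48925 + 21904)*19582 = -27021*19582 = -529125222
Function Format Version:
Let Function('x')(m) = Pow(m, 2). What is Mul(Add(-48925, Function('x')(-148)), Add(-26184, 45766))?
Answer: -529125222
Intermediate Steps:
Mul(Add(-48925, Function('x')(-148)), Add(-26184, 45766)) = Mul(Add(-48925, Pow(-148, 2)), Add(-26184, 45766)) = Mul(Add(-48925, 21904), 19582) = Mul(-27021, 19582) = -529125222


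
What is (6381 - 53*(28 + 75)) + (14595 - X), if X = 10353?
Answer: 5164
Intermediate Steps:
(6381 - 53*(28 + 75)) + (14595 - X) = (6381 - 53*(28 + 75)) + (14595 - 1*10353) = (6381 - 53*103) + (14595 - 10353) = (6381 - 5459) + 4242 = 922 + 4242 = 5164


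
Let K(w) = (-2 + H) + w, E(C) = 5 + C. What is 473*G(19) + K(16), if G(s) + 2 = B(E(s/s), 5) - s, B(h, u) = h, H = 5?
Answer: -7076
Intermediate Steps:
G(s) = 4 - s (G(s) = -2 + ((5 + s/s) - s) = -2 + ((5 + 1) - s) = -2 + (6 - s) = 4 - s)
K(w) = 3 + w (K(w) = (-2 + 5) + w = 3 + w)
473*G(19) + K(16) = 473*(4 - 1*19) + (3 + 16) = 473*(4 - 19) + 19 = 473*(-15) + 19 = -7095 + 19 = -7076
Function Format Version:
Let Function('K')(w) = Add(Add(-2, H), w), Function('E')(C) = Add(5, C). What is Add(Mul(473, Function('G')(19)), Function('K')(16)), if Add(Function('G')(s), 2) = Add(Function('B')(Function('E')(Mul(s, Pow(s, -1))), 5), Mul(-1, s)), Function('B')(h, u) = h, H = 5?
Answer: -7076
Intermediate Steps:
Function('G')(s) = Add(4, Mul(-1, s)) (Function('G')(s) = Add(-2, Add(Add(5, Mul(s, Pow(s, -1))), Mul(-1, s))) = Add(-2, Add(Add(5, 1), Mul(-1, s))) = Add(-2, Add(6, Mul(-1, s))) = Add(4, Mul(-1, s)))
Function('K')(w) = Add(3, w) (Function('K')(w) = Add(Add(-2, 5), w) = Add(3, w))
Add(Mul(473, Function('G')(19)), Function('K')(16)) = Add(Mul(473, Add(4, Mul(-1, 19))), Add(3, 16)) = Add(Mul(473, Add(4, -19)), 19) = Add(Mul(473, -15), 19) = Add(-7095, 19) = -7076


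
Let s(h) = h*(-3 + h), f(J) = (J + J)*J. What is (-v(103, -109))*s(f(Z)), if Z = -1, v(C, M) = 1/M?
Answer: -2/109 ≈ -0.018349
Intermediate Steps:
f(J) = 2*J² (f(J) = (2*J)*J = 2*J²)
(-v(103, -109))*s(f(Z)) = (-1/(-109))*((2*(-1)²)*(-3 + 2*(-1)²)) = (-1*(-1/109))*((2*1)*(-3 + 2*1)) = (2*(-3 + 2))/109 = (2*(-1))/109 = (1/109)*(-2) = -2/109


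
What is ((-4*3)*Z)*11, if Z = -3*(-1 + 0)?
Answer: -396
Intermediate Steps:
Z = 3 (Z = -3*(-1) = 3)
((-4*3)*Z)*11 = (-4*3*3)*11 = -12*3*11 = -36*11 = -396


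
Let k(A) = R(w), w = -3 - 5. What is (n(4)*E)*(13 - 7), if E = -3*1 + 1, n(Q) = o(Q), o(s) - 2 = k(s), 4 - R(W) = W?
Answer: -168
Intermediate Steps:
w = -8
R(W) = 4 - W
k(A) = 12 (k(A) = 4 - 1*(-8) = 4 + 8 = 12)
o(s) = 14 (o(s) = 2 + 12 = 14)
n(Q) = 14
E = -2 (E = -3 + 1 = -2)
(n(4)*E)*(13 - 7) = (14*(-2))*(13 - 7) = -28*6 = -168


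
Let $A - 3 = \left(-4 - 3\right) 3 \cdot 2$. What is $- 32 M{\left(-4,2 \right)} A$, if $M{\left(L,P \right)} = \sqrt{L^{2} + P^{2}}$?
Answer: $2496 \sqrt{5} \approx 5581.2$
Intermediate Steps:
$A = -39$ ($A = 3 + \left(-4 - 3\right) 3 \cdot 2 = 3 + \left(-7\right) 3 \cdot 2 = 3 - 42 = -39$)
$- 32 M{\left(-4,2 \right)} A = - 32 \sqrt{\left(-4\right)^{2} + 2^{2}} \left(-39\right) = - 32 \sqrt{16 + 4} \left(-39\right) = - 32 \sqrt{20} \left(-39\right) = - 32 \cdot 2 \sqrt{5} \left(-39\right) = - 64 \sqrt{5} \left(-39\right) = 2496 \sqrt{5}$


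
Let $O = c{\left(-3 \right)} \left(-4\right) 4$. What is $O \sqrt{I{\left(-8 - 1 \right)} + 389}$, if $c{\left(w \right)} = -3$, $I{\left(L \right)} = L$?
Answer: $96 \sqrt{95} \approx 935.69$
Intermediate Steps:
$O = 48$ ($O = \left(-3\right) \left(-4\right) 4 = 12 \cdot 4 = 48$)
$O \sqrt{I{\left(-8 - 1 \right)} + 389} = 48 \sqrt{\left(-8 - 1\right) + 389} = 48 \sqrt{-9 + 389} = 48 \sqrt{380} = 48 \cdot 2 \sqrt{95} = 96 \sqrt{95}$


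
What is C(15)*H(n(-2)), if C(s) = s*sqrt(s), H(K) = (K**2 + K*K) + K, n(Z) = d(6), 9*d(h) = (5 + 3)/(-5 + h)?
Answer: 1000*sqrt(15)/27 ≈ 143.44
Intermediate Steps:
d(h) = 8/(9*(-5 + h)) (d(h) = ((5 + 3)/(-5 + h))/9 = (8/(-5 + h))/9 = 8/(9*(-5 + h)))
n(Z) = 8/9 (n(Z) = 8/(9*(-5 + 6)) = (8/9)/1 = (8/9)*1 = 8/9)
H(K) = K + 2*K**2 (H(K) = (K**2 + K**2) + K = 2*K**2 + K = K + 2*K**2)
C(s) = s**(3/2)
C(15)*H(n(-2)) = 15**(3/2)*(8*(1 + 2*(8/9))/9) = (15*sqrt(15))*(8*(1 + 16/9)/9) = (15*sqrt(15))*((8/9)*(25/9)) = (15*sqrt(15))*(200/81) = 1000*sqrt(15)/27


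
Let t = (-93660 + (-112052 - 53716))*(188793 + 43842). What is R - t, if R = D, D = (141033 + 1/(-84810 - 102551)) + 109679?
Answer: 11307664187344611/187361 ≈ 6.0352e+10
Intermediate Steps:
t = -60352032780 (t = (-93660 - 165768)*232635 = -259428*232635 = -60352032780)
D = 46973651031/187361 (D = (141033 + 1/(-187361)) + 109679 = (141033 - 1/187361) + 109679 = 26424083912/187361 + 109679 = 46973651031/187361 ≈ 2.5071e+5)
R = 46973651031/187361 ≈ 2.5071e+5
R - t = 46973651031/187361 - 1*(-60352032780) = 46973651031/187361 + 60352032780 = 11307664187344611/187361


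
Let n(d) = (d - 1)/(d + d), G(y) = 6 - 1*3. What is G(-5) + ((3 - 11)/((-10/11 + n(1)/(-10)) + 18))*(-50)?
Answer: 1241/47 ≈ 26.404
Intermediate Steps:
G(y) = 3 (G(y) = 6 - 3 = 3)
n(d) = (-1 + d)/(2*d) (n(d) = (-1 + d)/((2*d)) = (-1 + d)*(1/(2*d)) = (-1 + d)/(2*d))
G(-5) + ((3 - 11)/((-10/11 + n(1)/(-10)) + 18))*(-50) = 3 + ((3 - 11)/((-10/11 + ((½)*(-1 + 1)/1)/(-10)) + 18))*(-50) = 3 - 8/((-10*1/11 + ((½)*1*0)*(-⅒)) + 18)*(-50) = 3 - 8/((-10/11 + 0*(-⅒)) + 18)*(-50) = 3 - 8/((-10/11 + 0) + 18)*(-50) = 3 - 8/(-10/11 + 18)*(-50) = 3 - 8/188/11*(-50) = 3 - 8*11/188*(-50) = 3 - 22/47*(-50) = 3 + 1100/47 = 1241/47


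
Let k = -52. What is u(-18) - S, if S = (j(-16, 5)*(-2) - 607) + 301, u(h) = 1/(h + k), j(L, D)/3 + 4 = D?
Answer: 21839/70 ≈ 311.99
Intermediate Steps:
j(L, D) = -12 + 3*D
u(h) = 1/(-52 + h) (u(h) = 1/(h - 52) = 1/(-52 + h))
S = -312 (S = ((-12 + 3*5)*(-2) - 607) + 301 = ((-12 + 15)*(-2) - 607) + 301 = (3*(-2) - 607) + 301 = (-6 - 607) + 301 = -613 + 301 = -312)
u(-18) - S = 1/(-52 - 18) - 1*(-312) = 1/(-70) + 312 = -1/70 + 312 = 21839/70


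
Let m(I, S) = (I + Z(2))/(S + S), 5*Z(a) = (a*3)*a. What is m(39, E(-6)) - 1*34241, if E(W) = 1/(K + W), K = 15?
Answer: -340547/10 ≈ -34055.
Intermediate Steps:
Z(a) = 3*a²/5 (Z(a) = ((a*3)*a)/5 = ((3*a)*a)/5 = (3*a²)/5 = 3*a²/5)
E(W) = 1/(15 + W)
m(I, S) = (12/5 + I)/(2*S) (m(I, S) = (I + (⅗)*2²)/(S + S) = (I + (⅗)*4)/((2*S)) = (I + 12/5)*(1/(2*S)) = (12/5 + I)*(1/(2*S)) = (12/5 + I)/(2*S))
m(39, E(-6)) - 1*34241 = (12 + 5*39)/(10*(1/(15 - 6))) - 1*34241 = (12 + 195)/(10*(1/9)) - 34241 = (⅒)*207/(⅑) - 34241 = (⅒)*9*207 - 34241 = 1863/10 - 34241 = -340547/10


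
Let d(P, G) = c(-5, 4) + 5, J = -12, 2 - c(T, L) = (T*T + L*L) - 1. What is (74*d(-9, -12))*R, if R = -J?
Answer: -29304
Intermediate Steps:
c(T, L) = 3 - L² - T² (c(T, L) = 2 - ((T*T + L*L) - 1) = 2 - ((T² + L²) - 1) = 2 - ((L² + T²) - 1) = 2 - (-1 + L² + T²) = 2 + (1 - L² - T²) = 3 - L² - T²)
R = 12 (R = -1*(-12) = 12)
d(P, G) = -33 (d(P, G) = (3 - 1*4² - 1*(-5)²) + 5 = (3 - 1*16 - 1*25) + 5 = (3 - 16 - 25) + 5 = -38 + 5 = -33)
(74*d(-9, -12))*R = (74*(-33))*12 = -2442*12 = -29304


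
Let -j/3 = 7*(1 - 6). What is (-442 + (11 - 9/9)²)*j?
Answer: -35910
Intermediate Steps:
j = 105 (j = -21*(1 - 6) = -21*(-5) = -3*(-35) = 105)
(-442 + (11 - 9/9)²)*j = (-442 + (11 - 9/9)²)*105 = (-442 + (11 - 9*⅑)²)*105 = (-442 + (11 - 1)²)*105 = (-442 + 10²)*105 = (-442 + 100)*105 = -342*105 = -35910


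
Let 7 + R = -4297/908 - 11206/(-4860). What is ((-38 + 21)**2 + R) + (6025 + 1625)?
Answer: 8748063947/1103220 ≈ 7929.6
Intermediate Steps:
R = -10399633/1103220 (R = -7 + (-4297/908 - 11206/(-4860)) = -7 + (-4297*1/908 - 11206*(-1/4860)) = -7 + (-4297/908 + 5603/2430) = -7 - 2677093/1103220 = -10399633/1103220 ≈ -9.4266)
((-38 + 21)**2 + R) + (6025 + 1625) = ((-38 + 21)**2 - 10399633/1103220) + (6025 + 1625) = ((-17)**2 - 10399633/1103220) + 7650 = (289 - 10399633/1103220) + 7650 = 308430947/1103220 + 7650 = 8748063947/1103220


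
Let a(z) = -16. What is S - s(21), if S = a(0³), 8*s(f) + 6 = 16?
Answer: -69/4 ≈ -17.250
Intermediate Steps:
s(f) = 5/4 (s(f) = -¾ + (⅛)*16 = -¾ + 2 = 5/4)
S = -16
S - s(21) = -16 - 1*5/4 = -16 - 5/4 = -69/4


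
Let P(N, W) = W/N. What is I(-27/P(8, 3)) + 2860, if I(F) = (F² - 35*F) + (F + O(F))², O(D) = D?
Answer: 31300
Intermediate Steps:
I(F) = -35*F + 5*F² (I(F) = (F² - 35*F) + (F + F)² = (F² - 35*F) + (2*F)² = (F² - 35*F) + 4*F² = -35*F + 5*F²)
I(-27/P(8, 3)) + 2860 = 5*(-27/(3/8))*(-7 - 27/(3/8)) + 2860 = 5*(-27/(3*(⅛)))*(-7 - 27/(3*(⅛))) + 2860 = 5*(-27/3/8)*(-7 - 27/3/8) + 2860 = 5*(-27*8/3)*(-7 - 27*8/3) + 2860 = 5*(-72)*(-7 - 72) + 2860 = 5*(-72)*(-79) + 2860 = 28440 + 2860 = 31300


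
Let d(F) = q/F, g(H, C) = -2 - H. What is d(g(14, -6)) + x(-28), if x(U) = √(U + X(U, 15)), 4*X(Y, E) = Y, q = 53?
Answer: -53/16 + I*√35 ≈ -3.3125 + 5.9161*I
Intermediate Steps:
X(Y, E) = Y/4
x(U) = √5*√U/2 (x(U) = √(U + U/4) = √(5*U/4) = √5*√U/2)
d(F) = 53/F
d(g(14, -6)) + x(-28) = 53/(-2 - 1*14) + √5*√(-28)/2 = 53/(-2 - 14) + √5*(2*I*√7)/2 = 53/(-16) + I*√35 = 53*(-1/16) + I*√35 = -53/16 + I*√35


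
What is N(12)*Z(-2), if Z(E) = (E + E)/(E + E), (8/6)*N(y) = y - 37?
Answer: -75/4 ≈ -18.750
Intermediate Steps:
N(y) = -111/4 + 3*y/4 (N(y) = 3*(y - 37)/4 = 3*(-37 + y)/4 = -111/4 + 3*y/4)
Z(E) = 1 (Z(E) = (2*E)/((2*E)) = (2*E)*(1/(2*E)) = 1)
N(12)*Z(-2) = (-111/4 + (3/4)*12)*1 = (-111/4 + 9)*1 = -75/4*1 = -75/4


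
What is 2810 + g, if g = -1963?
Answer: 847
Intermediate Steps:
2810 + g = 2810 - 1963 = 847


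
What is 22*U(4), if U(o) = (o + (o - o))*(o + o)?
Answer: 704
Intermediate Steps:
U(o) = 2*o**2 (U(o) = (o + 0)*(2*o) = o*(2*o) = 2*o**2)
22*U(4) = 22*(2*4**2) = 22*(2*16) = 22*32 = 704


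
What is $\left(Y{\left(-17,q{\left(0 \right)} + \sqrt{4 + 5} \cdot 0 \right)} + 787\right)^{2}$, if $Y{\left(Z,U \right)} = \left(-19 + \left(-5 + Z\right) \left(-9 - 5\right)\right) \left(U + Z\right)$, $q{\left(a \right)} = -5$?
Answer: $31036041$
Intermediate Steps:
$Y{\left(Z,U \right)} = \left(51 - 14 Z\right) \left(U + Z\right)$ ($Y{\left(Z,U \right)} = \left(-19 + \left(-5 + Z\right) \left(-14\right)\right) \left(U + Z\right) = \left(-19 - \left(-70 + 14 Z\right)\right) \left(U + Z\right) = \left(51 - 14 Z\right) \left(U + Z\right)$)
$\left(Y{\left(-17,q{\left(0 \right)} + \sqrt{4 + 5} \cdot 0 \right)} + 787\right)^{2} = \left(\left(- 14 \left(-17\right)^{2} + 51 \left(-5 + \sqrt{4 + 5} \cdot 0\right) + 51 \left(-17\right) - 14 \left(-5 + \sqrt{4 + 5} \cdot 0\right) \left(-17\right)\right) + 787\right)^{2} = \left(\left(\left(-14\right) 289 + 51 \left(-5 + \sqrt{9} \cdot 0\right) - 867 - 14 \left(-5 + \sqrt{9} \cdot 0\right) \left(-17\right)\right) + 787\right)^{2} = \left(\left(-4046 + 51 \left(-5 + 3 \cdot 0\right) - 867 - 14 \left(-5 + 3 \cdot 0\right) \left(-17\right)\right) + 787\right)^{2} = \left(\left(-4046 + 51 \left(-5 + 0\right) - 867 - 14 \left(-5 + 0\right) \left(-17\right)\right) + 787\right)^{2} = \left(\left(-4046 + 51 \left(-5\right) - 867 - \left(-70\right) \left(-17\right)\right) + 787\right)^{2} = \left(\left(-4046 - 255 - 867 - 1190\right) + 787\right)^{2} = \left(-6358 + 787\right)^{2} = \left(-5571\right)^{2} = 31036041$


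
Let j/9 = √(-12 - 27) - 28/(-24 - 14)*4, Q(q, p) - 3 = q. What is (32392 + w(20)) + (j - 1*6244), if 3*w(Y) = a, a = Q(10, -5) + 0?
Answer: 1492195/57 + 9*I*√39 ≈ 26179.0 + 56.205*I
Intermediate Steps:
Q(q, p) = 3 + q
j = 504/19 + 9*I*√39 (j = 9*(√(-12 - 27) - 28/(-24 - 14)*4) = 9*(√(-39) - 28/(-38)*4) = 9*(I*√39 - 28*(-1/38)*4) = 9*(I*√39 + (14/19)*4) = 9*(I*√39 + 56/19) = 9*(56/19 + I*√39) = 504/19 + 9*I*√39 ≈ 26.526 + 56.205*I)
a = 13 (a = (3 + 10) + 0 = 13 + 0 = 13)
w(Y) = 13/3 (w(Y) = (⅓)*13 = 13/3)
(32392 + w(20)) + (j - 1*6244) = (32392 + 13/3) + ((504/19 + 9*I*√39) - 1*6244) = 97189/3 + ((504/19 + 9*I*√39) - 6244) = 97189/3 + (-118132/19 + 9*I*√39) = 1492195/57 + 9*I*√39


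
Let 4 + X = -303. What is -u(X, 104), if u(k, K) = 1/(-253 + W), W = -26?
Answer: 1/279 ≈ 0.0035842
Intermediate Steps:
X = -307 (X = -4 - 303 = -307)
u(k, K) = -1/279 (u(k, K) = 1/(-253 - 26) = 1/(-279) = -1/279)
-u(X, 104) = -1*(-1/279) = 1/279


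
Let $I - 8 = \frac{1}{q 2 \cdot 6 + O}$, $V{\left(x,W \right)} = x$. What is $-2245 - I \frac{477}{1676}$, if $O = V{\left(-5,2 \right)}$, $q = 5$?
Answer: $- \frac{207154457}{92180} \approx -2247.3$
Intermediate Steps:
$O = -5$
$I = \frac{441}{55}$ ($I = 8 + \frac{1}{5 \cdot 2 \cdot 6 - 5} = 8 + \frac{1}{10 \cdot 6 - 5} = 8 + \frac{1}{60 - 5} = 8 + \frac{1}{55} = \frac{441}{55} \approx 8.0182$)
$-2245 - I \frac{477}{1676} = -2245 - \frac{441 \cdot \frac{477}{1676}}{55} = -2245 - \frac{441 \cdot 477 \cdot \frac{1}{1676}}{55} = -2245 - \frac{441}{55} \cdot \frac{477}{1676} = -2245 - \frac{210357}{92180} = - \frac{207154457}{92180}$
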